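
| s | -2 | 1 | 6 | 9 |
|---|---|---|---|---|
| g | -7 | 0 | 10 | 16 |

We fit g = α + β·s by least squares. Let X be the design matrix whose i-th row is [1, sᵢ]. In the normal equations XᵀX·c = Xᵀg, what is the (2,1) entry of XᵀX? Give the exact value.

14

Row 2 ↔ basis s, column 1 ↔ basis 1, so (XᵀX)_{2,1} = Σᵢ s = (-2)·(1) + (1)·(1) + (6)·(1) + (9)·(1) = 14.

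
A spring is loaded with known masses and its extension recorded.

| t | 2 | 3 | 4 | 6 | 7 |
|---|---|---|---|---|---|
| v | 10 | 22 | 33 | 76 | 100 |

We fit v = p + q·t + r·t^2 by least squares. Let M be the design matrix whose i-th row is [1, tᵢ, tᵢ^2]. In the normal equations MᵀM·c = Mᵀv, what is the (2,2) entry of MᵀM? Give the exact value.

114

Row 2 ↔ basis t, column 2 ↔ basis t, so (MᵀM)_{2,2} = Σᵢ (t)·(t) = (2)·(2) + (3)·(3) + (4)·(4) + (6)·(6) + (7)·(7) = 114.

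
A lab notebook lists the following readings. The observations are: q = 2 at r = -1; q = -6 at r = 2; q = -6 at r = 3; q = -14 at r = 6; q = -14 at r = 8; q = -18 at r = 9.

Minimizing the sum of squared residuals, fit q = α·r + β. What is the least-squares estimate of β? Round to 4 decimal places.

Sums needed: Σr·r = 195, Σr = 27, Σ1 = 6.
Right-hand side: Σr·q = -390, Σq = -56.
Eliminating β: 6·(row 1) − 27·(row 2) gives 441·α = 6·(-390) − 27·(-56) = -828, so α = -92/49.
Then β = ((-56) − 27·(-92/49))/6 = -130/147.

β = -0.8844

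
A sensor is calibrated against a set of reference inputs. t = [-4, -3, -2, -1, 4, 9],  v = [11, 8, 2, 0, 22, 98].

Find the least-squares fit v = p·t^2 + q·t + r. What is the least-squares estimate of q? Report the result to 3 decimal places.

Setting ∂/∂p … = 0 gives: 7171·p + 693·q + 127·r = 8546;  693·p + 127·q + 3·r = 898;  127·p + 3·q + 6·r = 141.
(Σt^2·t^2 = 7171, Σt^2·t = 693, Σt^2 = 127, Σt·t = 127, Σt = 3, Σ1 = 6, Σt^2·v = 8546, Σt·v = 898, Σv = 141.)
Solving the 3×3 system (Gaussian elimination) gives p = 531171/498976, q = 625741/498976, r = 84973/249488.

q = 1.254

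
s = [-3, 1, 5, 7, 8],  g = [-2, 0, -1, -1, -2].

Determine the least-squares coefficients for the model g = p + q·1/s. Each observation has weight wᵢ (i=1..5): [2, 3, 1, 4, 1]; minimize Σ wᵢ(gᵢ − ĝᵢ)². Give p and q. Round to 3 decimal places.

Normal-equation sums: Σwᵢ·1 = 11, Σwᵢ·1/s = 2713/840, Σwᵢ·1/s·1/s = 2370449/705600.
And Σwᵢ·g = -11, Σwᵢ·1/s·g = 131/420.
So AᵀWA·[p, q]ᵀ = AᵀWg: [[11, 2713/840]; [2713/840, 2370449/705600]]·[p, q]ᵀ = [-11, 131/420]ᵀ.
det = 11·(2370449/705600) − (2713/840)² = 12731/480.
p = ((-11)·(2370449/705600) − (2713/840)·(131/420))/(12731/480) = -765307/534702; q = (11·(131/420) − (2713/840)·(-11))/(12731/480) = 18700/12731.

p = -1.431, q = 1.469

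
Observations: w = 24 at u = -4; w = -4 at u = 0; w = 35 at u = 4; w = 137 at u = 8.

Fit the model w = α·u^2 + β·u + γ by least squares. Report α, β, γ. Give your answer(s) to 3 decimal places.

α = 2.031, β = 1.325, γ = -3.400

Compute the Gram sums: Σu^2·u^2 = 4608, Σu^2·u = 512, Σu^2 = 96, Σu·u = 96, Σu = 8, Σ1 = 4.
And Σu^2·w = 9712, Σu·w = 1140, Σw = 192.
Normal equations: [[4608, 512, 96]; [512, 96, 8]; [96, 8, 4]]·[α, β, γ]ᵀ = [9712, 1140, 192]ᵀ.
Row-reducing yields α = 65/32, β = 53/40, γ = -17/5.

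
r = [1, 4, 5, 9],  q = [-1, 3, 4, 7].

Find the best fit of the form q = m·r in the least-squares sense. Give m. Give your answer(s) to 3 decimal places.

m = 0.764

Setting ∂/∂m … = 0 gives: 123·m = 94.
(Σr·r = 123, Σr·q = 94.)
Hence m = 94 / 123 ≈ 0.764228.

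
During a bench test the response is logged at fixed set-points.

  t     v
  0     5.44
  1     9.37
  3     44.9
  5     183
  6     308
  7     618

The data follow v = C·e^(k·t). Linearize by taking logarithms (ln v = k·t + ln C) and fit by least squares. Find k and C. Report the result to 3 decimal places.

Taking logs, ln v = k·t + ln C, so regress ln v on t.
Σt = 22.0000, Σ(t)² = 120.0000, Σln v = 25.1018, Σt·ln v = 119.0643.
Equations: 120.0000·k + 22.0000·ln C = 119.0643;  22.0000·k + 6·ln C = 25.1018.
Slope k = (n·Σt·ln v − Σt·Σln v)/(n·Σ(t)² − (Σt)²) = (6·119.0643 − 22.0000·25.1018)/236.0000 = 0.68706; ln C = (Σln v − k·Σt)/n = 1.66442, so C = exp(1.66442) = 5.28259.

k = 0.687, C = 5.283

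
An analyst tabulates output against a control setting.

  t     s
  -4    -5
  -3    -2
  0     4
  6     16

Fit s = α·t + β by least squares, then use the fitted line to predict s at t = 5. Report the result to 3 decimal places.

With design matrix X, XᵀX = [[61, -1]; [-1, 4]] and Xᵀs = [122, 13]ᵀ.
Determinant 61·4 − (-1)² = 243.
α = (122·4 − (-1)·13)/243 = 167/81; β = (61·13 − (-1)·122)/243 = 305/81.
At t = 5: ŝ = (167/81)·(5) + (305/81)·(1) = 380/27.

ŝ = 14.074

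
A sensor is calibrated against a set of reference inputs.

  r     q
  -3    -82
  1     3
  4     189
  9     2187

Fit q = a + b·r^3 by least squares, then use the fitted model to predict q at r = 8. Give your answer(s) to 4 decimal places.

With design matrix A, AᵀA = [[4, 767]; [767, 536267]] and Aᵀq = [2297, 1608636]ᵀ.
det = 4·536267 − 767² = 1556779.
a = (2297·536267 − 767·1608636)/1556779 = -288359/222397; b = (4·1608636 − 767·2297)/1556779 = 667535/222397.
At r = 8: q̂ = (-288359/222397)·(1) + (667535/222397)·(512) = 48784223/31771.

q̂ = 1535.4954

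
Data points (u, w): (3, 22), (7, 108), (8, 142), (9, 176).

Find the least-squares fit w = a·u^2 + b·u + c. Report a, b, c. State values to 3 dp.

a = 2.023, b = 1.489, c = -0.732

From the data, Σu^2·u^2 = 13139, Σu^2·u = 1611, Σu^2 = 203, Σu·u = 203, Σu = 27, Σ1 = 4.
For Mᵀw: Σu^2·w = 28834, Σu·w = 3542, Σw = 448.
MᵀM·[a, b, c]ᵀ = Mᵀw becomes [[13139, 1611, 203]; [1611, 203, 27]; [203, 27, 4]]·[a, b, c]ᵀ = [28834, 3542, 448]ᵀ.
Solving the 3×3 system (Gaussian elimination) gives a = 1825/902, b = 1343/902, c = -30/41.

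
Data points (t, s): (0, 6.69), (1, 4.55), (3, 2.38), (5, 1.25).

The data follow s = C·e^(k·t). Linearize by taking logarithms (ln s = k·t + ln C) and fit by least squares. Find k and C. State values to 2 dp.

k = -0.33, C = 6.52

Taking logs, ln s = k·t + ln C, so regress ln s on t.
Sums: Σt = 9.0000, Σ(t)² = 35.0000, Σln s = 4.5060, Σt·ln s = 5.2321.
Normal system: [[35.0000, 9.0000]; [9.0000, 4]]·[k, ln C]ᵀ = [5.2321, 4.5060]ᵀ.
Δ = 35.0000·4 − (9.0000)² = 59.0000; k = (5.2321·4 − 9.0000·4.5060)/59.0000 = -0.33263, ln C = (35.0000·4.5060 − 9.0000·5.2321)/59.0000 = 1.87492, so C = exp(1.87492) = 6.52028.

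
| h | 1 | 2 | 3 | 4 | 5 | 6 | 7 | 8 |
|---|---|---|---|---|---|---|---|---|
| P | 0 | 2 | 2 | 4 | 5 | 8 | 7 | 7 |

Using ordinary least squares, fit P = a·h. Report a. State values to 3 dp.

Normal-equation sums: Σh·h = 204.
For AᵀP: Σh·P = 204.
So AᵀA·[a]ᵀ = AᵀP: [[204]]·[a]ᵀ = [204]ᵀ.
a = 204/204 = 1.

a = 1.000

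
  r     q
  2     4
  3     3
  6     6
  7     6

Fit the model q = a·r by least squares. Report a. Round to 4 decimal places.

Normal-equation sums: Σr·r = 98.
Moment sums: Σr·q = 95.
Hence a = 95 / 98 ≈ 0.969388.

a = 0.9694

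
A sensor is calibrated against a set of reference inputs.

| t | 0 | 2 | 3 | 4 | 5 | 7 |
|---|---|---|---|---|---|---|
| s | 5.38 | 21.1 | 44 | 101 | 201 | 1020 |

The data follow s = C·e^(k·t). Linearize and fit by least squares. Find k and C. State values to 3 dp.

With ln sᵢ as the transformed response and tᵢ as the regressor:
Over the data: Σt = 21.0000, Σ(t)² = 103.0000, Σln s = 25.3621, Σt·ln s = 110.9210.
Normal system: [[103.0000, 21.0000]; [21.0000, 6]]·[k, ln C]ᵀ = [110.9210, 25.3621]ᵀ.
Solving (det = 177.0000): k = 0.75097, ln C = 1.59863, so C = exp(1.59863) = 4.94627.

k = 0.751, C = 4.946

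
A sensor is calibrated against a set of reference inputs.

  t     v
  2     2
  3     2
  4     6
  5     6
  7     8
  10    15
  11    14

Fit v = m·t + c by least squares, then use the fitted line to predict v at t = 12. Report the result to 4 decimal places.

Entries of XᵀX: Σt·t = 324, Σt = 42, Σ1 = 7.
Right-hand side: Σt·v = 424, Σv = 53.
Determinant 324·7 − 42² = 504.
m = (424·7 − 42·53)/504 = 53/36; c = (324·53 − 42·424)/504 = -53/42.
At t = 12: v̂ = (53/36)·(12) + (-53/42)·(1) = 689/42.

v̂ = 16.4048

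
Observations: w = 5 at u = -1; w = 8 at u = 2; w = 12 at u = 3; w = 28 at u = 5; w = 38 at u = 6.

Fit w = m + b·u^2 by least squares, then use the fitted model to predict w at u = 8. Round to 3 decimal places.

Setting ∂/∂m … = 0 gives: 5·m + 75·b = 91;  75·m + 2019·b = 2213.
(Σ1 = 5, Σu^2 = 75, Σu^2·u^2 = 2019, Σw = 91, Σu^2·w = 2213.)
Determinant 5·2019 − 75² = 4470.
m = (91·2019 − 75·2213)/4470 = 2959/745; b = (5·2213 − 75·91)/4470 = 424/447.
At u = 8: ŵ = (2959/745)·(1) + (424/447)·(64) = 144557/2235.

ŵ = 64.679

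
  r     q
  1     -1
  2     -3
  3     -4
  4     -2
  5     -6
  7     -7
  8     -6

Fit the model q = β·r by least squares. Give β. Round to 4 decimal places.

From the data, Σr·r = 168.
And Σr·q = -154.
AᵀA·[β]ᵀ = Aᵀq becomes [[168]]·[β]ᵀ = [-154]ᵀ.
Hence β = -154 / 168 ≈ -0.916667.

β = -0.9167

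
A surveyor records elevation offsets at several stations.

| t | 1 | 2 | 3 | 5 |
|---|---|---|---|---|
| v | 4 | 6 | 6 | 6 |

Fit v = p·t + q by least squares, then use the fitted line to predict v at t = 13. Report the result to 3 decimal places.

Setting ∂/∂p … = 0 gives: 39·p + 11·q = 64;  11·p + 4·q = 22.
(Σt·t = 39, Σt = 11, Σ1 = 4, Σt·v = 64, Σv = 22.)
Eliminating q: 4·(row 1) − 11·(row 2) gives 35·p = 4·64 − 11·22 = 14, so p = 2/5.
Then q = (22 − 11·(2/5))/4 = 22/5.
At t = 13: v̂ = (2/5)·(13) + (22/5)·(1) = 48/5.

v̂ = 9.600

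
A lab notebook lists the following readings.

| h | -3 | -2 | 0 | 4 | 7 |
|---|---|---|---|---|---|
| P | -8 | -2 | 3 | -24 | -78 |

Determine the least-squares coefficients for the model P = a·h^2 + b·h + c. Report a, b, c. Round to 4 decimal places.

a = -1.5494, b = -0.7324, c = 3.2491

Compute the Gram sums: Σh^2·h^2 = 2754, Σh^2·h = 372, Σh^2 = 78, Σh·h = 78, Σh = 6, Σ1 = 5.
Right-hand side: Σh^2·P = -4286, Σh·P = -614, ΣP = -109.
Row-reducing yields a = -20224/13053, b = -9560/13053, c = 14137/4351.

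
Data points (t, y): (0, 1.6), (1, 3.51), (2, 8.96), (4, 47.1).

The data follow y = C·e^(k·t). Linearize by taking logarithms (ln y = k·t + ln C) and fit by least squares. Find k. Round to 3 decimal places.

k = 0.852

Taking logs, ln y = k·t + ln C, so regress ln y on t.
Σt = 7.0000, Σ(t)² = 21.0000, Σln y = 7.7707, Σt·ln y = 21.0502.
Equations: 21.0000·k + 7.0000·ln C = 21.0502;  7.0000·k + 4·ln C = 7.7707.
Slope k = (n·Σt·ln y − Σt·Σln y)/(n·Σ(t)² − (Σt)²) = (4·21.0502 − 7.0000·7.7707)/35.0000 = 0.85161; ln C = (Σln y − k·Σt)/n = 0.45235.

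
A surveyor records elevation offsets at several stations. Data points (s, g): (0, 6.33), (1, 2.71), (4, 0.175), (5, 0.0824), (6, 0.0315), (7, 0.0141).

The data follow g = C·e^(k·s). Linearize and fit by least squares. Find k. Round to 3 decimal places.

k = -0.878

Let Y = ln g. Fitting Y = k·s + ln C by least squares:
Over the data: Σs = 23.0000, Σ(s)² = 127.0000, Σln g = -9.1162, Σs·ln g = -69.0334.
Normal system: [[127.0000, 23.0000]; [23.0000, 6]]·[k, ln C]ᵀ = [-69.0334, -9.1162]ᵀ.
Δ = 127.0000·6 − (23.0000)² = 233.0000; k = (-69.0334·6 − 23.0000·-9.1162)/233.0000 = -0.87780, ln C = (127.0000·-9.1162 − 23.0000·-69.0334)/233.0000 = 1.84552.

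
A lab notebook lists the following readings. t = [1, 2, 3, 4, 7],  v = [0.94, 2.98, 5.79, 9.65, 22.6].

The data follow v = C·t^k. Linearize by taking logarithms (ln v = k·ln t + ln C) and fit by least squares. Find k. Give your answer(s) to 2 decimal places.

k = 1.64

Linearized form: ln v = k·ln t + ln C. From the 5 transformed points,
Σln t = 5.1240, Σ(ln t)² = 7.3958, Σln v = 8.1711, Σln t·ln v = 11.8961.
Equations: 7.3958·k + 5.1240·ln C = 11.8961;  5.1240·k + 5·ln C = 8.1711.
Slope k = (n·Σln t·ln v − Σln t·Σln v)/(n·Σ(ln t)² − (Σln t)²) = (5·11.8961 − 5.1240·8.1711)/10.7239 = 1.64232; ln C = (Σln v − k·Σln t)/n = -0.04882.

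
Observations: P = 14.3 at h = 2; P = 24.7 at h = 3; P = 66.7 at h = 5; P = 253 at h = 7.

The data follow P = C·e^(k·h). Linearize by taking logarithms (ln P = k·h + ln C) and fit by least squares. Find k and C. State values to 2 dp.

Let Y = ln P. Fitting Y = k·h + ln C by least squares:
Sums: Σh = 17.0000, Σ(h)² = 87.0000, Σln P = 15.6007, Σh·ln P = 74.6757.
Normal system: [[87.0000, 17.0000]; [17.0000, 4]]·[k, ln C]ᵀ = [74.6757, 15.6007]ᵀ.
Δ = 87.0000·4 − (17.0000)² = 59.0000; k = (74.6757·4 − 17.0000·15.6007)/59.0000 = 0.56765, ln C = (87.0000·15.6007 − 17.0000·74.6757)/59.0000 = 1.48764, so C = exp(1.48764) = 4.42663.

k = 0.57, C = 4.43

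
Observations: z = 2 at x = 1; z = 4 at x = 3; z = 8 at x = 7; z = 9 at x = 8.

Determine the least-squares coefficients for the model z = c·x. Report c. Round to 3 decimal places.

Entries of AᵀA: Σx·x = 123.
And Σx·z = 142.
AᵀA·[c]ᵀ = Aᵀz becomes [[123]]·[c]ᵀ = [142]ᵀ.
Hence c = 142 / 123 ≈ 1.15447.

c = 1.154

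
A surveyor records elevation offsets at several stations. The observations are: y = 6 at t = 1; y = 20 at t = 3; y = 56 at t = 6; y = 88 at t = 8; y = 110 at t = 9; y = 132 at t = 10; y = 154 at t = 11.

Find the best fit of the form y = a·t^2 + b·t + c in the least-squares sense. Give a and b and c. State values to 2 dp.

Normal-equation sums: Σt^2·t^2 = 36676, Σt^2·t = 3816, Σt^2 = 412, Σt·t = 412, Σt = 48, Σ1 = 7.
For Xᵀy: Σt^2·y = 48578, Σt·y = 5110, Σy = 566.
XᵀX·[a, b, c]ᵀ = Xᵀy becomes [[36676, 3816, 412]; [3816, 412, 48]; [412, 48, 7]]·[a, b, c]ᵀ = [48578, 5110, 566]ᵀ.
Inverting the 3×3 Gram matrix, [a, b, c]ᵀ = [13761/13958, 42449/13958, 13796/6979]ᵀ.

a = 0.99, b = 3.04, c = 1.98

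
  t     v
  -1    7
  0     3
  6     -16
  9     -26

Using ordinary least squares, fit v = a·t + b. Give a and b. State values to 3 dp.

The normal equations are: 118·a + 14·b = -337;  14·a + 4·b = -32.
Δ = 118·4 − 14² = 276.
a = ((-337)·4 − 14·(-32))/276 = -75/23; b = (118·(-32) − 14·(-337))/276 = 157/46.

a = -3.261, b = 3.413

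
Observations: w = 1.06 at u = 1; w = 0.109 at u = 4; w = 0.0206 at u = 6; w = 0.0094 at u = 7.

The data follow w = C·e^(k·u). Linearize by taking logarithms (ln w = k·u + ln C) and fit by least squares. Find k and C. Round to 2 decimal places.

k = -0.79, C = 2.40

Linearized form: ln w = k·u + ln C. From the 4 transformed points,
XᵀX = [[102.0000, 18.0000]; [18.0000, 4]], rhs = [-64.7715, -10.7076]ᵀ  (here Σu = 18.0000, Σ(u)² = 102.0000, Σln w = -10.7076, Σu·ln w = -64.7715).
Slope k = (n·Σu·ln w − Σu·Σln w)/(n·Σ(u)² − (Σu)²) = (4·-64.7715 − 18.0000·-10.7076)/84.0000 = -0.78986; ln C = (Σln w − k·Σu)/n = 0.87746, so C = exp(0.87746) = 2.40477.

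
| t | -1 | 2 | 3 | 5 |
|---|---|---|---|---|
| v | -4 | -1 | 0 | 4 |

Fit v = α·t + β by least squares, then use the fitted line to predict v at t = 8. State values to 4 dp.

With design matrix X, XᵀX = [[39, 9]; [9, 4]] and Xᵀv = [22, -1]ᵀ.
Δ = 39·4 − 9² = 75.
α = (22·4 − 9·(-1))/75 = 97/75; β = (39·(-1) − 9·22)/75 = -79/25.
At t = 8: v̂ = (97/75)·(8) + (-79/25)·(1) = 539/75.

v̂ = 7.1867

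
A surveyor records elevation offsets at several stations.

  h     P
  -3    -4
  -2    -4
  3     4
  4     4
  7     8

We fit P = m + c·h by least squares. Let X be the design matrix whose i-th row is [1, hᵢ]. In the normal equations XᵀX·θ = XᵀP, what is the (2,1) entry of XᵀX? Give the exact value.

Row 2 ↔ basis h, column 1 ↔ basis 1, so (XᵀX)_{2,1} = Σᵢ h = (-3)·(1) + (-2)·(1) + (3)·(1) + (4)·(1) + (7)·(1) = 9.

9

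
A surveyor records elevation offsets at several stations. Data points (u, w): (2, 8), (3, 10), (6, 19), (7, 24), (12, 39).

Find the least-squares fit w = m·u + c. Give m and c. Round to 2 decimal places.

XᵀX·[m, c]ᵀ = Xᵀw reads: 242·m + 30·c = 796;  30·m + 5·c = 100.
(Σu·u = 242, Σu = 30, Σ1 = 5, Σu·w = 796, Σw = 100.)
Eliminating c: 5·(row 1) − 30·(row 2) gives 310·m = 5·796 − 30·100 = 980, so m = 98/31.
Then c = (100 − 30·(98/31))/5 = 32/31.

m = 3.16, c = 1.03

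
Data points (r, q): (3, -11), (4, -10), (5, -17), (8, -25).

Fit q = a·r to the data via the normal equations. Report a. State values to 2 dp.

a = -3.14

With design matrix X, XᵀX = [[114]] and Xᵀq = [-358]ᵀ.
a = (-358)/114 = -3.14035.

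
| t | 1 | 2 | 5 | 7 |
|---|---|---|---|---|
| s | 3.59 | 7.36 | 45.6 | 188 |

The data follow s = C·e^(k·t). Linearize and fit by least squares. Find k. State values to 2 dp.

Linearized form: ln s = k·t + ln C. From the 4 transformed points,
Sums: Σt = 15.0000, Σ(t)² = 79.0000, Σln s = 12.3306, Σt·ln s = 61.0249.
Normal system: [[79.0000, 15.0000]; [15.0000, 4]]·[k, ln C]ᵀ = [61.0249, 12.3306]ᵀ.
Solving (det = 91.0000): k = 0.64990, ln C = 0.64550.

k = 0.65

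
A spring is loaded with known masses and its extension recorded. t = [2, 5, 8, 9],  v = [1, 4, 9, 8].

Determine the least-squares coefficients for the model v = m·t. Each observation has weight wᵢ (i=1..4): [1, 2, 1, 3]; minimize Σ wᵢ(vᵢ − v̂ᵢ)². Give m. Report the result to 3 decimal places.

m = 0.914

Entries of AᵀWA: Σwᵢ·t·t = 361.
Right-hand side: Σwᵢ·t·v = 330.
m = 330/361 = 0.914127.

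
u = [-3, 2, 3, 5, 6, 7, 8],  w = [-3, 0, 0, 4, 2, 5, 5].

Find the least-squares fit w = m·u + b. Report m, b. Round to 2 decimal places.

Sums needed: Σu·u = 196, Σu = 28, Σ1 = 7.
For Xᵀw: Σu·w = 116, Σw = 13.
XᵀX·[m, b]ᵀ = Xᵀw becomes [[196, 28]; [28, 7]]·[m, b]ᵀ = [116, 13]ᵀ.
Δ = 196·7 − 28² = 588.
m = (116·7 − 28·13)/588 = 16/21; b = (196·13 − 28·116)/588 = -25/21.

m = 0.76, b = -1.19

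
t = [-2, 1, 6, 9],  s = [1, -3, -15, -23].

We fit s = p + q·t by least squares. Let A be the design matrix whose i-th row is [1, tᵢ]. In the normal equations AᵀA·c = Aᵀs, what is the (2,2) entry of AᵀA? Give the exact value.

Row 2 ↔ basis t, column 2 ↔ basis t, so (AᵀA)_{2,2} = Σᵢ (t)·(t) = (-2)·(-2) + (1)·(1) + (6)·(6) + (9)·(9) = 122.

122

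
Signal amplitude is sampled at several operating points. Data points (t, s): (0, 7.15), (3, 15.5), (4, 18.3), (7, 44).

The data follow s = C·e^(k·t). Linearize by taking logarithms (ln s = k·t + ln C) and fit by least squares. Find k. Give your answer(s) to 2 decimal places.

Linearized form: ln s = k·t + ln C. From the 4 transformed points,
Σt = 14.0000, Σ(t)² = 74.0000, Σln s = 11.3990, Σt·ln s = 46.3395.
Normal system: [[74.0000, 14.0000]; [14.0000, 4]]·[k, ln C]ᵀ = [46.3395, 11.3990]ᵀ.
Δ = 74.0000·4 − (14.0000)² = 100.0000; k = (46.3395·4 − 14.0000·11.3990)/100.0000 = 0.25771, ln C = (74.0000·11.3990 − 14.0000·46.3395)/100.0000 = 1.94777.

k = 0.26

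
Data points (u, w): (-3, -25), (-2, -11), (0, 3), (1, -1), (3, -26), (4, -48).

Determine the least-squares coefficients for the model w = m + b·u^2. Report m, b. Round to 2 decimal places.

m = 2.41, b = -3.14

Compute the Gram sums: Σ1 = 6, Σu^2 = 39, Σu^2·u^2 = 435.
Moment sums: Σw = -108, Σu^2·w = -1272.
MᵀM·[m, b]ᵀ = Mᵀw becomes [[6, 39]; [39, 435]]·[m, b]ᵀ = [-108, -1272]ᵀ.
Eliminating b: 435·(row 1) − 39·(row 2) gives 1089·m = 435·(-108) − 39·(-1272) = 2628, so m = 292/121.
Then b = ((-1272) − 39·(292/121))/435 = -380/121.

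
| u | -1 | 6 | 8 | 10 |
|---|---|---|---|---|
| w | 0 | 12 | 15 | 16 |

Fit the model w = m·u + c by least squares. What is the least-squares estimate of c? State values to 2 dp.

Entries of XᵀX: Σu·u = 201, Σu = 23, Σ1 = 4.
For Xᵀw: Σu·w = 352, Σw = 43.
So XᵀX·[m, c]ᵀ = Xᵀw: [[201, 23]; [23, 4]]·[m, c]ᵀ = [352, 43]ᵀ.
det = 201·4 − 23² = 275.
m = (352·4 − 23·43)/275 = 419/275; c = (201·43 − 23·352)/275 = 547/275.

c = 1.99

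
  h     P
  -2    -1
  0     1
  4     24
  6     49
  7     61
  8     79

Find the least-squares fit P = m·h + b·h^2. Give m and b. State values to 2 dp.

m = 2.36, b = 0.93

Entries of AᵀA: Σh·h = 169, Σh·h^2 = 1127, Σh^2·h^2 = 8065.
And Σh·P = 1451, Σh^2·P = 10189.
So AᵀA·[m, b]ᵀ = AᵀP: [[169, 1127]; [1127, 8065]]·[m, b]ᵀ = [1451, 10189]ᵀ.
Δ = 169·8065 − 1127² = 92856.
m = (1451·8065 − 1127·10189)/92856 = 9138/3869; b = (169·10189 − 1127·1451)/92856 = 3611/3869.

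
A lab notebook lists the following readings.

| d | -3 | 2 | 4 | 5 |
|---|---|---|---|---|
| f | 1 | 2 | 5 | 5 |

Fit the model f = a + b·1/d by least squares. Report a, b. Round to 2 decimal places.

a = 2.87, b = 2.48

From the data, Σ1 = 4, Σ1/d = 37/60, Σ1/d·1/d = 1669/3600.
Moment sums: Σf = 13, Σ1/d·f = 35/12.
MᵀM·[a, b]ᵀ = Mᵀf becomes [[4, 37/60]; [37/60, 1669/3600]]·[a, b]ᵀ = [13, 35/12]ᵀ.
Determinant 4·(1669/3600) − (37/60)² = 1769/1200.
a = (13·(1669/3600) − (37/60)·(35/12))/(1769/1200) = 5074/1769; b = (4·(35/12) − (37/60)·13)/(1769/1200) = 4380/1769.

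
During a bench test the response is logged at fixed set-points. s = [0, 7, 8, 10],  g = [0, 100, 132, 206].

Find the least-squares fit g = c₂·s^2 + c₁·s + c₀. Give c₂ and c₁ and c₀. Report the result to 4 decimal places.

c₂ = 2.0900, c₁ = -0.2846, c₀ = -0.0151

The normal equations are: 16497·c₂ + 1855·c₁ + 213·c₀ = 33948;  1855·c₂ + 213·c₁ + 25·c₀ = 3816;  213·c₂ + 25·c₁ + 4·c₀ = 438.
(Σs^2·s^2 = 16497, Σs^2·s = 1855, Σs^2 = 213, Σs·s = 213, Σs = 25, Σ1 = 4, Σs^2·g = 33948, Σs·g = 3816, Σg = 438.)
Inverting the 3×3 Gram matrix, [c₂, c₁, c₀]ᵀ = [19038/9109, -2592/9109, -138/9109]ᵀ.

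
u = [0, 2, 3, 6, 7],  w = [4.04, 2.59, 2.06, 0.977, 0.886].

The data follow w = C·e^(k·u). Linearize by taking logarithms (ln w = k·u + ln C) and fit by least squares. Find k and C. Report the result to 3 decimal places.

k = -0.224, C = 4.027

Taking logs, ln w = k·u + ln C, so regress ln w on u.
Σu = 18.0000, Σ(u)² = 98.0000, Σln w = 2.9263, Σu·ln w = 3.0846.
Equations: 98.0000·k + 18.0000·ln C = 3.0846;  18.0000·k + 5·ln C = 2.9263.
Δ = 98.0000·5 − (18.0000)² = 166.0000; k = (3.0846·5 − 18.0000·2.9263)/166.0000 = -0.22440, ln C = (98.0000·2.9263 − 18.0000·3.0846)/166.0000 = 1.39311, so C = exp(1.39311) = 4.02734.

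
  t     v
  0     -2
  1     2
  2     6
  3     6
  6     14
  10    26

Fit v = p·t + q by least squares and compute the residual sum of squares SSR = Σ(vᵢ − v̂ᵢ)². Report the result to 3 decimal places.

SSR = 5.923

Entries of MᵀM: Σt·t = 150, Σt = 22, Σ1 = 6.
Right-hand side: Σt·v = 376, Σv = 52.
So MᵀM·[p, q]ᵀ = Mᵀv: [[150, 22]; [22, 6]]·[p, q]ᵀ = [376, 52]ᵀ.
Determinant 150·6 − 22² = 416.
p = (376·6 − 22·52)/416 = 139/52; q = (150·52 − 22·376)/416 = -59/52.
Residuals: -45/52, 6/13, 93/52, -23/26, -47/52, 21/52; SSR = 77/13.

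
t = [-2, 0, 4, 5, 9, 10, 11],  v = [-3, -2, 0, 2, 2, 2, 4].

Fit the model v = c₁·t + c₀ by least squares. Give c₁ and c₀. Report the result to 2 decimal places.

Normal-equation sums: Σt·t = 347, Σt = 37, Σ1 = 7.
For Xᵀv: Σt·v = 98, Σv = 5.
XᵀX·[c₁, c₀]ᵀ = Xᵀv becomes [[347, 37]; [37, 7]]·[c₁, c₀]ᵀ = [98, 5]ᵀ.
Δ = 347·7 − 37² = 1060.
c₁ = (98·7 − 37·5)/1060 = 501/1060; c₀ = (347·5 − 37·98)/1060 = -1891/1060.

c₁ = 0.47, c₀ = -1.78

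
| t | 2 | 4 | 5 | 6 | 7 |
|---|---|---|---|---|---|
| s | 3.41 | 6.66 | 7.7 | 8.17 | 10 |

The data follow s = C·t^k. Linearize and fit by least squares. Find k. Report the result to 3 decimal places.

k = 0.832

Let Y = ln s. Fitting Y = k·ln t + ln C by least squares:
Σln t = 7.4265, Σ(ln t)² = 11.9895, Σln s = 9.5671, Σln t·ln s = 15.0082.
Normal system: [[11.9895, 7.4265]; [7.4265, 5]]·[k, ln C]ᵀ = [15.0082, 9.5671]ᵀ.
Slope k = (n·Σln t·ln s − Σln t·Σln s)/(n·Σ(ln t)² − (Σln t)²) = (5·15.0082 − 7.4265·9.5671)/4.7940 = 0.83243; ln C = (Σln s − k·Σln t)/n = 0.67701.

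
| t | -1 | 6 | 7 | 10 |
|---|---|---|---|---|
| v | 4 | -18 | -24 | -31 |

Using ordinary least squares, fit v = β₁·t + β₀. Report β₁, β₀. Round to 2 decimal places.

β₁ = -3.24, β₀ = 0.56

Compute the Gram sums: Σt·t = 186, Σt = 22, Σ1 = 4.
Moment sums: Σt·v = -590, Σv = -69.
Normal equations: [[186, 22]; [22, 4]]·[β₁, β₀]ᵀ = [-590, -69]ᵀ.
Eliminating β₀: 4·(row 1) − 22·(row 2) gives 260·β₁ = 4·(-590) − 22·(-69) = -842, so β₁ = -421/130.
Then β₀ = ((-69) − 22·(-421/130))/4 = 73/130.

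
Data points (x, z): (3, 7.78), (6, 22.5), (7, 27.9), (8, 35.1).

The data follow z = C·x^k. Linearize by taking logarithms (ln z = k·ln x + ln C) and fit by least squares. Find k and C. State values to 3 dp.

Linearized form: ln z = k·ln x + ln C. From the 4 transformed points,
Σln x = 6.9157, Σ(ln x)² = 12.5280, Σln z = 12.0519, Σln x·ln z = 21.7088.
Equations: 12.5280·k + 6.9157·ln C = 21.7088;  6.9157·k + 4·ln C = 12.0519.
Slope k = (n·Σln x·ln z − Σln x·Σln z)/(n·Σ(ln x)² − (Σln x)²) = (4·21.7088 − 6.9157·12.0519)/2.2847 = 1.52650; ln C = (Σln z − k·Σln x)/n = 0.37377, so C = exp(0.37377) = 1.45320.

k = 1.526, C = 1.453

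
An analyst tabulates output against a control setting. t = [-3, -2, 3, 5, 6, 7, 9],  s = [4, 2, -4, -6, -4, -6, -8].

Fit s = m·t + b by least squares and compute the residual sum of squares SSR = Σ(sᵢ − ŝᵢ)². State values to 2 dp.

With design matrix X, XᵀX = [[213, 25]; [25, 7]] and Xᵀs = [-196, -22]ᵀ.
det = 213·7 − 25² = 866.
m = ((-196)·7 − 25·(-22))/866 = -411/433; b = (213·(-22) − 25·(-196))/866 = 107/433.
Residuals: 392/433, -63/433, -606/433, -650/433, 627/433, 172/433, 128/433; SSR = 3202/433.

SSR = 7.39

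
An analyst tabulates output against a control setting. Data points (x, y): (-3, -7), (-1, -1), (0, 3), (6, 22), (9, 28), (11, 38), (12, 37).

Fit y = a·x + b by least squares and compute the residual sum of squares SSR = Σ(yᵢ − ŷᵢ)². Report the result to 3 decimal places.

SSR = 13.622

Normal-equation sums: Σx·x = 392, Σx = 34, Σ1 = 7.
And Σx·y = 1268, Σy = 120.
Normal equations: [[392, 34]; [34, 7]]·[a, b]ᵀ = [1268, 120]ᵀ.
Eliminating b: 7·(row 1) − 34·(row 2) gives 1588·a = 7·1268 − 34·120 = 4796, so a = 1199/397.
Then b = (120 − 34·(1199/397))/7 = 982/397.
Residuals: -164/397, -180/397, 209/397, 558/397, -657/397, 915/397, -681/397; SSR = 5408/397.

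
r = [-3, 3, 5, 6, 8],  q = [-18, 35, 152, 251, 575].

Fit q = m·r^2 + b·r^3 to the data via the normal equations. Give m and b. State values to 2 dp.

The normal system MᵀM·[m, b]ᵀ = Mᵀq is [[6179, 43669]; [43669, 325883]]·[m, b]ᵀ = [49789, 369047]ᵀ.
Determinant 6179·325883 − 43669² = 106649496.
m = (49789·325883 − 43669·369047)/106649496 = 3040979/2962486; b = (6179·369047 − 43669·49789)/106649496 = 2947377/2962486.

m = 1.03, b = 0.99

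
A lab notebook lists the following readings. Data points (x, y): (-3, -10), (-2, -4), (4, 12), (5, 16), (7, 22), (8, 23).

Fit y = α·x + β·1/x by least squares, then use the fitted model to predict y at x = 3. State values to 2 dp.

The normal equations are: 167·α + 6·β = 504;  6·α + (352549/705600)·β = 14743/840.
det = 167·(352549/705600) − 6² = 33474083/705600.
α = (504·(352549/705600) − 6·(14743/840))/(33474083/705600) = 103379976/33474083; β = (167·(14743/840) − 6·504)/(33474083/705600) = -65586360/33474083.
At x = 3: ŷ = (103379976/33474083)·(3) + (-65586360/33474083)·(1/3) = 288277808/33474083.

ŷ = 8.61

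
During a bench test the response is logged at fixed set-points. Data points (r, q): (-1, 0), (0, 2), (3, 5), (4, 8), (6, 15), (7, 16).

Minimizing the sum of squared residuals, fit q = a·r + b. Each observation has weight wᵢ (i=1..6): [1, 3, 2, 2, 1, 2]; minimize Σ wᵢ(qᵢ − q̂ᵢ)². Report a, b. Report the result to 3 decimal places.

a = 1.988, b = 1.217

AᵀWA·[a, b]ᵀ = AᵀWq reads: 185·a + 33·b = 408;  33·a + 11·b = 79.
(Σwᵢ·r·r = 185, Σwᵢ·r = 33, Σwᵢ·1 = 11, Σwᵢ·r·q = 408, Σwᵢ·q = 79.)
Eliminating b: 11·(row 1) − 33·(row 2) gives 946·a = 11·408 − 33·79 = 1881, so a = 171/86.
Then b = (79 − 33·(171/86))/11 = 1151/946.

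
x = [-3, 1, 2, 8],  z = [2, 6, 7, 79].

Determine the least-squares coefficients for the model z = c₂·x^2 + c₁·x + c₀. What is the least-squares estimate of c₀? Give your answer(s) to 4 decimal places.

Compute the Gram sums: Σx^2·x^2 = 4194, Σx^2·x = 494, Σx^2 = 78, Σx·x = 78, Σx = 8, Σ1 = 4.
Right-hand side: Σx^2·z = 5108, Σx·z = 646, Σz = 94.
MᵀM·[c₂, c₁, c₀]ᵀ = Mᵀz becomes [[4194, 494, 78]; [494, 78, 8]; [78, 8, 4]]·[c₂, c₁, c₀]ᵀ = [5108, 646, 94]ᵀ.
Row-reducing yields c₂ = 24123/25741, c₁ = 58642/25741, c₀ = 17231/25741.

c₀ = 0.6694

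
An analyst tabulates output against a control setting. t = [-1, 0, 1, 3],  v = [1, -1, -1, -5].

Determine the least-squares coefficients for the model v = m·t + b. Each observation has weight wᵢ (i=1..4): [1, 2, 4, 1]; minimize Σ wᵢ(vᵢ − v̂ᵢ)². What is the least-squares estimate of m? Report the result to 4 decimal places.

The normal equations are: 14·m + 6·b = -20;  6·m + 8·b = -10.
(Σwᵢ·t·t = 14, Σwᵢ·t = 6, Σwᵢ·1 = 8, Σwᵢ·t·v = -20, Σwᵢ·v = -10.)
Eliminating b: 8·(row 1) − 6·(row 2) gives 76·m = 8·(-20) − 6·(-10) = -100, so m = -25/19.
Then b = ((-10) − 6·(-25/19))/8 = -5/19.

m = -1.3158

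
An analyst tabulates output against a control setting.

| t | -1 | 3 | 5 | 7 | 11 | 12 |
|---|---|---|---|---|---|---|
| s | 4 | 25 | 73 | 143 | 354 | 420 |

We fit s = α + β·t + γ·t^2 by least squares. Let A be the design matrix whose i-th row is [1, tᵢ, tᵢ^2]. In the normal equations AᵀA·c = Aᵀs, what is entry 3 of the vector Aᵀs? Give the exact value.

Entry 3 ↔ basis t^2, so (Aᵀs)_{3} = Σᵢ (t^2)·sᵢ = (1)·(4) + (9)·(25) + (25)·(73) + (49)·(143) + (121)·(354) + (144)·(420) = 112375.

112375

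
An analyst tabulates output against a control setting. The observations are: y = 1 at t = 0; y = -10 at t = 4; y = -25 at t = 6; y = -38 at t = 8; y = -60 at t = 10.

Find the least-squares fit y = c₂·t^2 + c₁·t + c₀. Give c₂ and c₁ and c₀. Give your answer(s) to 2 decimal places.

The normal equations are: 15648·c₂ + 1792·c₁ + 216·c₀ = -9492;  1792·c₂ + 216·c₁ + 28·c₀ = -1094;  216·c₂ + 28·c₁ + 5·c₀ = -132.
(Σt^2·t^2 = 15648, Σt^2·t = 1792, Σt^2 = 216, Σt·t = 216, Σt = 28, Σ1 = 5, Σt^2·y = -9492, Σt·y = -1094, Σy = -132.)
Row-reducing yields c₂ = -2767/5432, c₁ = -381/388, c₀ = 750/679.

c₂ = -0.51, c₁ = -0.98, c₀ = 1.10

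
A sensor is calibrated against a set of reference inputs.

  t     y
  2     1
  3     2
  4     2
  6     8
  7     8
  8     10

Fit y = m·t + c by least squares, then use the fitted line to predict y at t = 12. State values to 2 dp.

ŷ = 16.42

Compute the Gram sums: Σt·t = 178, Σt = 30, Σ1 = 6.
Right-hand side: Σt·y = 200, Σy = 31.
AᵀA·[m, c]ᵀ = Aᵀy becomes [[178, 30]; [30, 6]]·[m, c]ᵀ = [200, 31]ᵀ.
Eliminating c: 6·(row 1) − 30·(row 2) gives 168·m = 6·200 − 30·31 = 270, so m = 45/28.
Then c = (31 − 30·(45/28))/6 = -241/84.
At t = 12: ŷ = (45/28)·(12) + (-241/84)·(1) = 197/12.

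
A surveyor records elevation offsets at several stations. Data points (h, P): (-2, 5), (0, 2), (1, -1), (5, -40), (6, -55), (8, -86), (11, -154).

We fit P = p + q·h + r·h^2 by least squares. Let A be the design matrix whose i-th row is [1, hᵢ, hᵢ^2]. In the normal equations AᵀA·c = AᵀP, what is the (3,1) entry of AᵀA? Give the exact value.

251

Row 3 ↔ basis h^2, column 1 ↔ basis 1, so (AᵀA)_{3,1} = Σᵢ h^2 = (4)·(1) + (0)·(1) + (1)·(1) + (25)·(1) + (36)·(1) + (64)·(1) + (121)·(1) = 251.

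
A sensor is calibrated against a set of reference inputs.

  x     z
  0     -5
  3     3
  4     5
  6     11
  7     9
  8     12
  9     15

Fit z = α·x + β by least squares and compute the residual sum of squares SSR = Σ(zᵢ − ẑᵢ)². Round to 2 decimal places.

With design matrix M, MᵀM = [[255, 37]; [37, 7]] and Mᵀz = [389, 50]ᵀ.
Determinant 255·7 − 37² = 416.
α = (389·7 − 37·50)/416 = 873/416; β = (255·50 − 37·389)/416 = -1643/416.
Residuals: -437/416, 17/26, 231/416, 981/416, -181/104, -349/416, 1/16; SSR = 4633/416.

SSR = 11.14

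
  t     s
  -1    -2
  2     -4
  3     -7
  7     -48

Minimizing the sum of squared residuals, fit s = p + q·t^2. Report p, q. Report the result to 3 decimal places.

p = 0.139, q = -0.977

Compute the Gram sums: Σ1 = 4, Σt^2 = 63, Σt^2·t^2 = 2499.
For Xᵀs: Σs = -61, Σt^2·s = -2433.
Δ = 4·2499 − 63² = 6027.
p = ((-61)·2499 − 63·(-2433))/6027 = 40/287; q = (4·(-2433) − 63·(-61))/6027 = -1963/2009.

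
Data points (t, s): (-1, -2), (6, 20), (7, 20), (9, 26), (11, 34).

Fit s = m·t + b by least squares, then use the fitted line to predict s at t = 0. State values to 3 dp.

Compute the Gram sums: Σt·t = 288, Σt = 32, Σ1 = 5.
And Σt·s = 870, Σs = 98.
So MᵀM·[m, b]ᵀ = Mᵀs: [[288, 32]; [32, 5]]·[m, b]ᵀ = [870, 98]ᵀ.
Eliminating b: 5·(row 1) − 32·(row 2) gives 416·m = 5·870 − 32·98 = 1214, so m = 607/208.
Then b = (98 − 32·(607/208))/5 = 12/13.
At t = 0: ŝ = (607/208)·(0) + (12/13)·(1) = 12/13.

ŝ = 0.923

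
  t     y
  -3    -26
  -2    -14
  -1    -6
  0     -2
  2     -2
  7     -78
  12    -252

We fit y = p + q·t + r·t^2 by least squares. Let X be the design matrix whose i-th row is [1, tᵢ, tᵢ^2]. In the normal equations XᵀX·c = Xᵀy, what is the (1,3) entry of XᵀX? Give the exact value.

211

Row 1 ↔ basis 1, column 3 ↔ basis t^2, so (XᵀX)_{1,3} = Σᵢ t^2 = (1)·(9) + (1)·(4) + (1)·(1) + (1)·(0) + (1)·(4) + (1)·(49) + (1)·(144) = 211.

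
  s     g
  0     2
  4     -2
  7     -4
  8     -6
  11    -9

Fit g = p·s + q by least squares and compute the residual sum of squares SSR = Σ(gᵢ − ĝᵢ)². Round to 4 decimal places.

MᵀM·[p, q]ᵀ = Mᵀg reads: 250·p + 30·q = -183;  30·p + 5·q = -19.
Eliminating q: 5·(row 1) − 30·(row 2) gives 350·p = 5·(-183) − 30·(-19) = -345, so p = -69/70.
Then q = ((-19) − 30·(-69/70))/5 = 74/35.
Residuals: -4/35, -6/35, 11/14, -8/35, -19/70; SSR = 11/14.

SSR = 0.7857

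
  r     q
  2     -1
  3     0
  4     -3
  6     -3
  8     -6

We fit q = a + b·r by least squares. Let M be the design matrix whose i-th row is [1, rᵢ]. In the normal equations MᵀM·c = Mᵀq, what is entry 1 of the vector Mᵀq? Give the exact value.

-13

Entry 1 ↔ basis 1, so (Mᵀq)_{1} = Σᵢ qᵢ = (1)·(-1) + (1)·(0) + (1)·(-3) + (1)·(-3) + (1)·(-6) = -13.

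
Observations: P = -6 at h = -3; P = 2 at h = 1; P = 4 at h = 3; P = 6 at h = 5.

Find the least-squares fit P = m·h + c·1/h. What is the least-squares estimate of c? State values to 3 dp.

The normal equations are: 44·m + 4·c = 62;  4·m + (284/225)·c = 98/15.
Δ = 44·(284/225) − 4² = 8896/225.
m = (62·(284/225) − 4·(98/15))/(8896/225) = 733/556; c = (44·(98/15) − 4·62)/(8896/225) = 555/556.

c = 0.998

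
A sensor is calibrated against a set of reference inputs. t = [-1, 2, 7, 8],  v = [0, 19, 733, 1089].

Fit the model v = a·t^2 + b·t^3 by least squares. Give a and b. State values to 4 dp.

a = 0.6351, b = 2.0472

The normal equations are: 6514·a + 49606·b = 105689;  49606·a + 379858·b = 809139.
(Σt^2·t^2 = 6514, Σt^2·t^3 = 49606, Σt^3·t^3 = 379858, Σt^2·v = 105689, Σt^3·v = 809139.)
Eliminating b: 379858·(row 1) − 49606·(row 2) gives 13639776·a = 379858·105689 − 49606·809139 = 8662928, so a = 541433/852486.
Then b = (809139 − 49606·(541433/852486))/379858 = 872591/426243.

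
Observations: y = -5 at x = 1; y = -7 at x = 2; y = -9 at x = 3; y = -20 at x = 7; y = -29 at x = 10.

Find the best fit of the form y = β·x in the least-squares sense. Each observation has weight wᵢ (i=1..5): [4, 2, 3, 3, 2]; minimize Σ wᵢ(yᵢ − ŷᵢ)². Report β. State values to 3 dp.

The normal equations are: 386·β = -1129.
(Σwᵢ·x·x = 386, Σwᵢ·x·y = -1129.)
Hence β = -1129 / 386 ≈ -2.92487.

β = -2.925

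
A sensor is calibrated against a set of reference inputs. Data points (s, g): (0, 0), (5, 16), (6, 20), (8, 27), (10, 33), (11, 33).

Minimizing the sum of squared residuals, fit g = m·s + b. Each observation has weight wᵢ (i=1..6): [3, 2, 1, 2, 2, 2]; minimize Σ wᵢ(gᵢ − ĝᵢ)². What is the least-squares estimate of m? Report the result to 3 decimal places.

m = 3.157

Setting ∂/∂m … = 0 gives: 656·m + 74·b = 2098;  74·m + 12·b = 238.
(Σwᵢ·s·s = 656, Σwᵢ·s = 74, Σwᵢ·1 = 12, Σwᵢ·s·g = 2098, Σwᵢ·g = 238.)
Eliminating b: 12·(row 1) − 74·(row 2) gives 2396·m = 12·2098 − 74·238 = 7564, so m = 1891/599.
Then b = (238 − 74·(1891/599))/12 = 219/599.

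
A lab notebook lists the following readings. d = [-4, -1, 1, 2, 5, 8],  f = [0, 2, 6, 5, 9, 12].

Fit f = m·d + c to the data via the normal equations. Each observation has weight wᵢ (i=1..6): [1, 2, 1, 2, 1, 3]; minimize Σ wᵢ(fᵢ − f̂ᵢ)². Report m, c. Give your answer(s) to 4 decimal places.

m = 1.0447, c = 3.5749

Normal-equation sums: Σwᵢ·d·d = 244, Σwᵢ·d = 28, Σwᵢ·1 = 10.
For XᵀWf: Σwᵢ·d·f = 355, Σwᵢ·f = 65.
So XᵀWX·[m, c]ᵀ = XᵀWf: [[244, 28]; [28, 10]]·[m, c]ᵀ = [355, 65]ᵀ.
Eliminating c: 10·(row 1) − 28·(row 2) gives 1656·m = 10·355 − 28·65 = 1730, so m = 865/828.
Then c = (65 − 28·(865/828))/10 = 740/207.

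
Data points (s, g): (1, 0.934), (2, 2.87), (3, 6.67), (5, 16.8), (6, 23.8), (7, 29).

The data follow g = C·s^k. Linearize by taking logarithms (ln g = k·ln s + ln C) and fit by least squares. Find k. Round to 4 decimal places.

k = 1.8061

With ln gᵢ as the transformed response and ln sᵢ as the regressor:
Σln s = 7.1389, Σ(ln s)² = 11.2747, Σln g = 12.2420, Σln s·ln g = 19.5881.
Normal system: [[11.2747, 7.1389]; [7.1389, 6]]·[k, ln C]ᵀ = [19.5881, 12.2420]ᵀ.
Solving (det = 16.6845): k = 1.80615, ln C = -0.10864.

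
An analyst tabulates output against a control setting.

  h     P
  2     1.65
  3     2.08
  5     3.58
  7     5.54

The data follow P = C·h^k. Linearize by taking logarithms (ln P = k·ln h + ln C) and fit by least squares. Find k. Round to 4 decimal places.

k = 0.9754

With ln Pᵢ as the transformed response and ln hᵢ as the regressor:
Σln h = 5.3471, Σ(ln h)² = 8.0643, Σln P = 4.2205, Σln h·ln P = 6.5357.
Equations: 8.0643·k + 5.3471·ln C = 6.5357;  5.3471·k + 4·ln C = 4.2205.
Δ = 8.0643·4 − (5.3471)² = 3.6655; k = (6.5357·4 − 5.3471·4.2205)/3.6655 = 0.97541, ln C = (8.0643·4.2205 − 5.3471·6.5357)/3.6655 = -0.24878.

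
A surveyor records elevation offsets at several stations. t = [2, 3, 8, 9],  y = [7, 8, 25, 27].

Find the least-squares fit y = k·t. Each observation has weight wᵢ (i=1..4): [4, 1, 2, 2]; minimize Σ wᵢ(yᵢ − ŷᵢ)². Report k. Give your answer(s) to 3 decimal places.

k = 3.067

Compute the Gram sums: Σwᵢ·t·t = 315.
Moment sums: Σwᵢ·t·y = 966.
AᵀWA·[k]ᵀ = AᵀWy becomes [[315]]·[k]ᵀ = [966]ᵀ.
Hence k = 966 / 315 ≈ 3.06667.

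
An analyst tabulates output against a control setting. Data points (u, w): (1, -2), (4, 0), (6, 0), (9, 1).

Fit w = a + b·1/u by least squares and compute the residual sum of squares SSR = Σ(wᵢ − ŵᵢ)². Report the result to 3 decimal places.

SSR = 0.375

XᵀX·[a, b]ᵀ = Xᵀw reads: 4·a + (55/36)·b = -1;  (55/36)·a + (1429/1296)·b = -17/9.
Eliminating b: (1429/1296)·(row 1) − (55/36)·(row 2) gives (299/144)·a = (1429/1296)·(-1) − (55/36)·(-17/9) = 2311/1296, so a = 2311/2691.
Then b = ((-17/9) − (55/36)·(2311/2691))/(1429/1296) = -868/299.
Residuals: 119/2691, -358/2691, -1009/2691, 32/69; SSR = 1010/2691.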